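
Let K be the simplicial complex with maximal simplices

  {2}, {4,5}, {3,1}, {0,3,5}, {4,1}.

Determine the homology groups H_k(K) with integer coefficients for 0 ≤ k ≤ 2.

Fix the vertex order 0 < 1 < 2 < 3 < 4 < 5 and write every simplex with vertices in increasing order. Then dim K = 2 and the simplices of K are:

  0-simplices (6): [0], [1], [2], [3], [4], [5]
  1-simplices (6): [0,3], [0,5], [1,3], [1,4], [3,5], [4,5]
  2-simplices (1): [0,3,5]

so the chain groups are C_0 ≅ Z^6, C_1 ≅ Z^6, C_2 ≅ Z^1.

Boundary ∂_1: C_1 → C_0 sends each edge [p,q] (with p < q) to q − p. For instance
  ∂[0,5] = [5] − [0].
As a 6×6 matrix over Z this has rank 4, with invariant factors (1,1,1,1).

The boundary map ∂_2: C_2 → C_1 maps a triangle to the signed sum of its edges. For instance
  ∂[0,3,5] = [3,5] − [0,5] + [0,3].
The 6×1 boundary matrix has rank 1 and Smith normal form diag(1).

Computing H_k = (kernel of ∂_k) / (image of ∂_{k+1}):

  H_0: rank C_0 − rank ∂_1 = 6 − 4 = 2, and the invariant factors of ∂_1 are all 1, so H_0 = Z^2.
  H_1: rank ker ∂_1 − rank ∂_2 = (6 − 4) − 1 = 1, and the invariant factors of ∂_2 are all 1, so H_1 = Z.
  H_2: rank ker ∂_2 − rank ∂_3 = (1 − 1) − 0 = 0, and there is no ∂_3, so H_2 = 0.

As a check, the Euler characteristic is 6 − 6 + 1 = 1, which agrees with 2 − 1 + 0 = 1.

H_0 = Z^2,  H_1 = Z,  H_2 = 0.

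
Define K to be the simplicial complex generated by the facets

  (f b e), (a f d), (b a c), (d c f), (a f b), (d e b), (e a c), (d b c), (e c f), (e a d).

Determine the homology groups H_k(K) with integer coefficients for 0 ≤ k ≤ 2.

H_0 = Z,  H_1 = Z/2,  H_2 = 0.

K has 6 vertices, 15 edges, 10 triangles.
rank ∂_0 = 0, rank ∂_1 = 5 ⇒ b_0 = 6 − 0 − 5 = 1; all invariant factors of ∂_1 are 1 so no torsion. So H_0 ≅ Z.
rank ∂_1 = 5, rank ∂_2 = 10 ⇒ b_1 = 15 − 5 − 10 = 0; ∂_2 has invariant factor(s) [2] giving torsion. So H_1 ≅ Z/2.
rank ∂_2 = 10, rank ∂_3 = 0 ⇒ b_2 = 10 − 10 − 0 = 0. So H_2 ≅ 0.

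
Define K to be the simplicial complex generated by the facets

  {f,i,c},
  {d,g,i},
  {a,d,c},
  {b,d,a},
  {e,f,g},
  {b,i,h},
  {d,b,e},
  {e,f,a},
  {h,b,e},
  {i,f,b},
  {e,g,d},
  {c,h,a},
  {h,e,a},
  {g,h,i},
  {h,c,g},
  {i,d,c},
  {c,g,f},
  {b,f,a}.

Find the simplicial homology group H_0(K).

Fix the vertex order a < b < c < d < e < f < g < h < i and write every simplex with vertices in increasing order. Then dim K = 2 and the simplices of K are:

  0-simplices (9): a, b, c, d, e, f, g, h, i
  1-simplices (27): ab, ac, ad, ae, af, ah, bd, be, bf, bh, bi, cd, cf, cg, ch, ci, de, dg, di, ef, eg, eh, fg, fi, gh, gi, hi
  2-simplices (18): abd, abf, acd, ach, aef, aeh, bde, beh, bfi, bhi, cdi, cfg, cfi, cgh, deg, dgi, efg, ghi

so the chain groups are C_0 ≅ Z^9, C_1 ≅ Z^27, C_2 ≅ Z^18.

∂_1: C_1 → C_0 maps an edge to its endpoints' difference, ∂[p,q] = q − p.
As a 9×27 matrix over Z this has rank 8, with invariant factors (1,1,1,1,1,1,1,1).

∂_2: C_2 → C_1 acts by ∂[p,q,r] = [q,r] − [p,r] + [p,q]. For instance
  ∂acd = cd − ad + ac,
  ∂beh = eh − bh + be.
The 27×18 boundary matrix has rank 18 and Smith normal form diag(1,1,1,1,1,1,1,1,1,1,1,1,1,1,1,1,1,2).

From H_k ≅ ker(∂_k) / im(∂_{k+1}) we obtain:

  H_0: rank C_0 − rank ∂_1 = 9 − 8 = 1, and the invariant factors of ∂_1 are all 1, so H_0 = Z.

(K is a triangulation of the Klein bottle.)

H_0 ≅ Z.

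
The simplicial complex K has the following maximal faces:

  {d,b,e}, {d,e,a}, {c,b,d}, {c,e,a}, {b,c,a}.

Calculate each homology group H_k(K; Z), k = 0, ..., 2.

H_0 = Z,  H_1 = Z,  H_2 = 0.

Order the vertices as a < b < c < d < e. Listing each simplex with vertices in this order, K has dimension 2 with simplices:

  0-simplices (5): a, b, c, d, e
  1-simplices (10): ab, ac, ad, ae, bc, bd, be, cd, ce, de
  2-simplices (5): abc, ace, ade, bcd, bde

giving chain groups C_0 ≅ Z^5, C_1 ≅ Z^10, C_2 ≅ Z^5.

The boundary map ∂_1: C_1 → C_0 sends each edge [p,q] (with p < q) to q − p. For instance
  ∂ae = e − a.
As a 5×10 matrix over Z this has rank 4, with invariant factors (1,1,1,1).

Boundary ∂_2: C_2 → C_1 maps a triangle to the signed sum of its edges. For instance
  ∂ade = de − ae + ad,
  ∂bcd = cd − bd + bc.
This gives a 10×5 integer matrix of rank 5; reducing to Smith normal form yields diagonal entries (1,1,1,1,1).

From H_k ≅ ker(∂_k) / im(∂_{k+1}) we obtain:

  H_0: rank C_0 − rank ∂_1 = 5 − 4 = 1, and the invariant factors of ∂_1 are all 1, so H_0 = Z.
  H_1: rank ker ∂_1 − rank ∂_2 = (10 − 4) − 5 = 1, and the invariant factors of ∂_2 are all 1, so H_1 = Z.
  H_2: rank ker ∂_2 − rank ∂_3 = (5 − 5) − 0 = 0, and there is no ∂_3, so H_2 = 0.

(K is a triangulation of the Möbius band.)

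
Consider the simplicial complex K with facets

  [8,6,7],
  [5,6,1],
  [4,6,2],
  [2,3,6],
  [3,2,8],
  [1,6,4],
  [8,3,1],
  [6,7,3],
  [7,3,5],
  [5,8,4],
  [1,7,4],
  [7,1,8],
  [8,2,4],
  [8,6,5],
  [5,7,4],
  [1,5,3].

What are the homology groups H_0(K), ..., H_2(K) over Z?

H_0 = Z,  H_1 = Z^2,  H_2 = Z.

We work with the vertex ordering 1 < 2 < 3 < 4 < 5 < 6 < 7 < 8. The simplices of K, each written with vertices in increasing order, are:

  0-simplices (8): [1], [2], [3], [4], [5], [6], [7], [8]
  1-simplices (24): (24 of them)
  2-simplices (16): [1,3,5], [1,3,8], [1,4,6], [1,4,7], [1,5,6], [1,7,8], [2,3,6], [2,3,8], [2,4,6], [2,4,8], [3,5,7], [3,6,7], [4,5,7], [4,5,8], [5,6,8], [6,7,8]

so the chain groups are C_0 ≅ Z^8, C_1 ≅ Z^24, C_2 ≅ Z^16.

Boundary ∂_1: C_1 → C_0 is given by ∂[p,q] = [q] − [p]. For instance
  ∂[3,7] = [7] − [3].
As a 8×24 matrix over Z this has rank 7, with invariant factors (1,1,1,1,1,1,1).

∂_2: C_2 → C_1 sends each 2-simplex [p,q,r] to [q,r] − [p,r] + [p,q]. For instance
  ∂[4,5,7] = [5,7] − [4,7] + [4,5],
  ∂[4,5,8] = [5,8] − [4,8] + [4,5].
This gives a 24×16 integer matrix of rank 15; reducing to Smith normal form yields diagonal entries (1,1,1,1,1,1,1,1,1,1,1,1,1,1,1).

Reading off H_k = ker ∂_k / im ∂_{k+1}:

  H_0: rank C_0 − rank ∂_1 = 8 − 7 = 1, and the invariant factors of ∂_1 are all 1, so H_0 ≅ Z.
  H_1: rank ker ∂_1 − rank ∂_2 = (24 − 7) − 15 = 2, and the invariant factors of ∂_2 are all 1, so H_1 ≅ Z^2.
  H_2: rank ker ∂_2 − rank ∂_3 = (16 − 15) − 0 = 1, and there is no ∂_3, so H_2 ≅ Z.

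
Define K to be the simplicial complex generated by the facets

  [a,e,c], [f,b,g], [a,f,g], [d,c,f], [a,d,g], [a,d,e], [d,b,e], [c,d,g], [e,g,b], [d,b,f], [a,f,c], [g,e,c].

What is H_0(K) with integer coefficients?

H_0 = Z.

Fix the vertex order a < b < c < d < e < f < g and write every simplex with vertices in increasing order. Then dim K = 2 and the simplices of K are:

  0-simplices (7): a, b, c, d, e, f, g
  1-simplices (18): ac, ad, ae, af, ag, bd, be, bf, bg, cd, ce, cf, cg, de, df, dg, eg, fg
  2-simplices (12): ace, acf, ade, adg, afg, bde, bdf, beg, bfg, cdf, cdg, ceg

Hence C_0 ≅ Z^7, C_1 ≅ Z^18, C_2 ≅ Z^12.

The boundary map ∂_1: C_1 → C_0 sends each edge [p,q] (with p < q) to q − p. For instance
  ∂cg = g − c.
As a 7×18 matrix over Z this has rank 6, with invariant factors (1,1,1,1,1,1).

Boundary ∂_2: C_2 → C_1 acts by ∂[p,q,r] = [q,r] − [p,r] + [p,q]. For instance
  ∂bdf = df − bf + bd,
  ∂bde = de − be + bd.
The resulting 18×12 matrix has rank 12, and its Smith normal form has invariant factors (1,1,1,1,1,1,1,1,1,1,1,2).

Reading off H_k = ker ∂_k / im ∂_{k+1}:

  H_0: rank C_0 − rank ∂_1 = 7 − 6 = 1, and the invariant factors of ∂_1 are all 1, so H_0 = Z.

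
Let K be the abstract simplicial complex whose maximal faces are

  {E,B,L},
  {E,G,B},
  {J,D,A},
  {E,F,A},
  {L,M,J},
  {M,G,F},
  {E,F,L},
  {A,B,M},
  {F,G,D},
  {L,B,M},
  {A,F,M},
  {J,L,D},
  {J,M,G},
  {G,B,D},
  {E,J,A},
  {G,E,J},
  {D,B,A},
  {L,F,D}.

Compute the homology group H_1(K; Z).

H_1 ≅ Z^2.

Take the total order A < B < D < E < F < G < J < L < M on the vertex set. Then K (dimension 2) consists of the simplices:

  0-simplices (9): A, B, D, E, F, G, J, L, M
  1-simplices (27): AB, AD, AE, AF, AJ, AM, BD, BE, BG, BL, BM, DF, DG, DJ, DL, EF, EG, EJ, EL, FG, FL, FM, GJ, GM, JL, JM, LM
  2-simplices (18): ABD, ABM, ADJ, AEF, AEJ, AFM, BDG, BEG, BEL, BLM, DFG, DFL, DJL, EFL, EGJ, FGM, GJM, JLM

giving chain groups C_0 ≅ Z^9, C_1 ≅ Z^27, C_2 ≅ Z^18.

The boundary map ∂_1: C_1 → C_0 is given by ∂[p,q] = [q] − [p]. For instance
  ∂AE = E − A.
As a 9×27 matrix over Z this has rank 8, with invariant factors (1,1,1,1,1,1,1,1).

The boundary map ∂_2: C_2 → C_1 sends each 2-simplex [p,q,r] to [q,r] − [p,r] + [p,q]. For instance
  ∂GJM = JM − GM + GJ,
  ∂BEG = EG − BG + BE.
This gives a 27×18 integer matrix of rank 17; reducing to Smith normal form yields diagonal entries (1,1,1,1,1,1,1,1,1,1,1,1,1,1,1,1,1).

From H_k ≅ ker(∂_k) / im(∂_{k+1}) we obtain:

  H_1: rank ker ∂_1 − rank ∂_2 = (27 − 8) − 17 = 2, and the invariant factors of ∂_2 are all 1, so H_1 = Z^2.

(K is a triangulation of the torus T^2.)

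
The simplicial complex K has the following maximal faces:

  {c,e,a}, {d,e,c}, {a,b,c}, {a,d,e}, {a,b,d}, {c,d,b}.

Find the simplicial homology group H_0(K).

Order the vertices as a < b < c < d < e. Listing each simplex with vertices in this order, K has dimension 2 with simplices:

  0-simplices (5): a, b, c, d, e
  1-simplices (9): ab, ac, ad, ae, bc, bd, cd, ce, de
  2-simplices (6): abc, abd, ace, ade, bcd, cde

giving chain groups C_0 ≅ Z^5, C_1 ≅ Z^9, C_2 ≅ Z^6.

The boundary map ∂_1: C_1 → C_0 is given by ∂[p,q] = [q] − [p].
The 5×9 boundary matrix has rank 4 and Smith normal form diag(1,1,1,1).

Boundary ∂_2: C_2 → C_1 acts by ∂[p,q,r] = [q,r] − [p,r] + [p,q]. For instance
  ∂ade = de − ae + ad,
  ∂abc = bc − ac + ab.
The resulting 9×6 matrix has rank 5, and its Smith normal form has invariant factors (1,1,1,1,1).

From H_k ≅ ker(∂_k) / im(∂_{k+1}) we obtain:

  H_0: rank C_0 − rank ∂_1 = 5 − 4 = 1, and the invariant factors of ∂_1 are all 1, so H_0 ≅ Z.

H_0 = Z.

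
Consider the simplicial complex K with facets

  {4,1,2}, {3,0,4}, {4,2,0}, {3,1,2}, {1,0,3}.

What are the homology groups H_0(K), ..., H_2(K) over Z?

H_0 ≅ Z,  H_1 ≅ Z,  H_2 = 0.

We work with the vertex ordering 0 < 1 < 2 < 3 < 4. The simplices of K, each written with vertices in increasing order, are:

  0-simplices (5): [0], [1], [2], [3], [4]
  1-simplices (10): [0,1], [0,2], [0,3], [0,4], [1,2], [1,3], [1,4], [2,3], [2,4], [3,4]
  2-simplices (5): [0,1,3], [0,2,4], [0,3,4], [1,2,3], [1,2,4]

giving chain groups C_0 ≅ Z^5, C_1 ≅ Z^10, C_2 ≅ Z^5.

∂_1: C_1 → C_0 is given by ∂[p,q] = [q] − [p]. For instance
  ∂[0,2] = [2] − [0].
This gives a 5×10 integer matrix of rank 4; reducing to Smith normal form yields diagonal entries (1,1,1,1).

Boundary ∂_2: C_2 → C_1 acts by ∂[p,q,r] = [q,r] − [p,r] + [p,q]. For instance
  ∂[0,2,4] = [2,4] − [0,4] + [0,2],
  ∂[0,1,3] = [1,3] − [0,3] + [0,1].
This gives a 10×5 integer matrix of rank 5; reducing to Smith normal form yields diagonal entries (1,1,1,1,1).

From H_k ≅ ker(∂_k) / im(∂_{k+1}) we obtain:

  H_0: rank C_0 − rank ∂_1 = 5 − 4 = 1, and the invariant factors of ∂_1 are all 1, so H_0 = Z.
  H_1: rank ker ∂_1 − rank ∂_2 = (10 − 4) − 5 = 1, and the invariant factors of ∂_2 are all 1, so H_1 = Z.
  H_2: rank ker ∂_2 − rank ∂_3 = (5 − 5) − 0 = 0, and there is no ∂_3, so H_2 = 0.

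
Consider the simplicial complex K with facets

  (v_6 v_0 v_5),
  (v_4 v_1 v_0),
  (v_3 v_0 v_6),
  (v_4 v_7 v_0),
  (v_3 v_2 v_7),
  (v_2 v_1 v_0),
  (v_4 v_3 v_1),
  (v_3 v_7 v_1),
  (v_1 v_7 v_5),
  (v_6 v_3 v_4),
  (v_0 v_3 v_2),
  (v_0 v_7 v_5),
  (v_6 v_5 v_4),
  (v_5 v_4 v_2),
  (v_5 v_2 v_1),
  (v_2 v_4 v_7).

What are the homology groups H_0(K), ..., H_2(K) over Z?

H_0 = Z,  H_1 = Z^2,  H_2 = Z.

Order the vertices as v_0 < v_1 < v_2 < v_3 < v_4 < v_5 < v_6 < v_7. Listing each simplex with vertices in this order, K has dimension 2 with simplices:

  0-simplices (8): [v_0], [v_1], [v_2], [v_3], [v_4], [v_5], [v_6], [v_7]
  1-simplices (24): (24 of them)
  2-simplices (16): (16 of them)

Hence C_0 ≅ Z^8, C_1 ≅ Z^24, C_2 ≅ Z^16.

The boundary map ∂_1: C_1 → C_0 maps an edge to its endpoints' difference, ∂[p,q] = q − p. For instance
  ∂[v_5,v_7] = [v_7] − [v_5].
As a 8×24 matrix over Z this has rank 7, with invariant factors (1,1,1,1,1,1,1).

Boundary ∂_2: C_2 → C_1 sends each 2-simplex [p,q,r] to [q,r] − [p,r] + [p,q]. For instance
  ∂[v_1,v_3,v_4] = [v_3,v_4] − [v_1,v_4] + [v_1,v_3],
  ∂[v_0,v_3,v_6] = [v_3,v_6] − [v_0,v_6] + [v_0,v_3].
This gives a 24×16 integer matrix of rank 15; reducing to Smith normal form yields diagonal entries (1,1,1,1,1,1,1,1,1,1,1,1,1,1,1).

Now H_k = ker ∂_k / im ∂_{k+1}, so:

  H_0: rank C_0 − rank ∂_1 = 8 − 7 = 1, and the invariant factors of ∂_1 are all 1, so H_0 = Z.
  H_1: rank ker ∂_1 − rank ∂_2 = (24 − 7) − 15 = 2, and the invariant factors of ∂_2 are all 1, so H_1 = Z^2.
  H_2: rank ker ∂_2 − rank ∂_3 = (16 − 15) − 0 = 1, and there is no ∂_3, so H_2 = Z.

(K is a triangulation of the torus T^2.)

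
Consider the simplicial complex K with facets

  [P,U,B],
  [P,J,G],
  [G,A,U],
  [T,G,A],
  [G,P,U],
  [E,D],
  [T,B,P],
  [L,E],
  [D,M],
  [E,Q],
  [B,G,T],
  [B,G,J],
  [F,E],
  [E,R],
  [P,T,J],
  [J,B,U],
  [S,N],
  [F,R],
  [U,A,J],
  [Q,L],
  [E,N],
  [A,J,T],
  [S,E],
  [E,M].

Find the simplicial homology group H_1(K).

H_1 = Z^4 ⊕ Z/2.

Fix the vertex order A < B < D < E < F < G < J < L < M < N < P < Q < R < S < T < U and write every simplex with vertices in increasing order. Then dim K = 2 and the simplices of K are:

  0-simplices (16): A, B, D, E, F, G, J, L, M, N, P, Q, R, S, T, U
  1-simplices (30): AG, AJ, AT, AU, BG, BJ, BP, BT, BU, DE, DM, EF, EL, EM, EN, EQ, ER, ES, FR, GJ, GP, GT, GU, JP, JT, JU, LQ, NS, PT, PU
  2-simplices (12): AGT, AGU, AJT, AJU, BGJ, BGT, BJU, BPT, BPU, GJP, GPU, JPT

Hence C_0 ≅ Z^16, C_1 ≅ Z^30, C_2 ≅ Z^12.

The boundary map ∂_1: C_1 → C_0 maps an edge to its endpoints' difference, ∂[p,q] = q − p. For instance
  ∂BP = P − B.
The resulting 16×30 matrix has rank 14, and its Smith normal form has invariant factors (1,1,1,1,1,1,1,1,1,1,1,1,1,1).

Boundary ∂_2: C_2 → C_1 sends each 2-simplex [p,q,r] to [q,r] − [p,r] + [p,q]. For instance
  ∂BPT = PT − BT + BP,
  ∂BPU = PU − BU + BP.
This gives a 30×12 integer matrix of rank 12; reducing to Smith normal form yields diagonal entries (1,1,1,1,1,1,1,1,1,1,1,2).

Reading off H_k = ker ∂_k / im ∂_{k+1}:

  H_1: rank ker ∂_1 − rank ∂_2 = (30 − 14) − 12 = 4, and ∂_2 has invariant factor 2 > 1, so H_1 = Z^4 ⊕ Z/2.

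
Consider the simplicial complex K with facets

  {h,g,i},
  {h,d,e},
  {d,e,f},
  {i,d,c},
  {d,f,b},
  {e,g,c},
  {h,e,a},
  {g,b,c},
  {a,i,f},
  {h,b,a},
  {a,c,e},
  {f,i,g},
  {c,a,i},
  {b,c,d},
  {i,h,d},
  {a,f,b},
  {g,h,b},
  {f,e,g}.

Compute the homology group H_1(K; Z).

H_1 = Z^2.

Fix the vertex order a < b < c < d < e < f < g < h < i and write every simplex with vertices in increasing order. Then dim K = 2 and the simplices of K are:

  0-simplices (9): a, b, c, d, e, f, g, h, i
  1-simplices (27): ab, ac, ae, af, ah, ai, bc, bd, bf, bg, bh, cd, ce, cg, ci, de, df, dh, di, ef, eg, eh, fg, fi, gh, gi, hi
  2-simplices (18): abf, abh, ace, aci, aeh, afi, bcd, bcg, bdf, bgh, cdi, ceg, def, deh, dhi, efg, fgi, ghi

giving chain groups C_0 ≅ Z^9, C_1 ≅ Z^27, C_2 ≅ Z^18.

Boundary ∂_1: C_1 → C_0 sends each edge [p,q] (with p < q) to q − p. For instance
  ∂df = f − d.
This gives a 9×27 integer matrix of rank 8; reducing to Smith normal form yields diagonal entries (1,1,1,1,1,1,1,1).

The boundary map ∂_2: C_2 → C_1 acts by ∂[p,q,r] = [q,r] − [p,r] + [p,q]. For instance
  ∂ghi = hi − gi + gh,
  ∂def = ef − df + de.
The 27×18 boundary matrix has rank 17 and Smith normal form diag(1,1,1,1,1,1,1,1,1,1,1,1,1,1,1,1,1).

From H_k ≅ ker(∂_k) / im(∂_{k+1}) we obtain:

  H_1: rank ker ∂_1 − rank ∂_2 = (27 − 8) − 17 = 2, and the invariant factors of ∂_2 are all 1, so H_1 = Z^2.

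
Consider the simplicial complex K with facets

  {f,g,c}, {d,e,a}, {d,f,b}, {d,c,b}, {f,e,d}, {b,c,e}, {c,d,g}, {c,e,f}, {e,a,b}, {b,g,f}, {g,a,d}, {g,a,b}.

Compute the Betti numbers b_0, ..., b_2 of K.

Take the total order a < b < c < d < e < f < g on the vertex set. Then K (dimension 2) consists of the simplices:

  0-simplices (7): a, b, c, d, e, f, g
  1-simplices (18): ab, ad, ae, ag, bc, bd, be, bf, bg, cd, ce, cf, cg, de, df, dg, ef, fg
  2-simplices (12): abe, abg, ade, adg, bcd, bce, bdf, bfg, cdg, cef, cfg, def

giving chain groups C_0 ≅ Z^7, C_1 ≅ Z^18, C_2 ≅ Z^12.

The boundary map ∂_1: C_1 → C_0 maps an edge to its endpoints' difference, ∂[p,q] = q − p. For instance
  ∂de = e − d.
This gives a 7×18 integer matrix of rank 6; reducing to Smith normal form yields diagonal entries (1,1,1,1,1,1).

Boundary ∂_2: C_2 → C_1 acts by ∂[p,q,r] = [q,r] − [p,r] + [p,q]. For instance
  ∂abe = be − ae + ab,
  ∂bce = ce − be + bc.
The 18×12 boundary matrix has rank 12 and Smith normal form diag(1,1,1,1,1,1,1,1,1,1,1,2).

Computing H_k = (kernel of ∂_k) / (image of ∂_{k+1}):

  H_0: rank C_0 − rank ∂_1 = 7 − 6 = 1, and the invariant factors of ∂_1 are all 1, so H_0 = Z.
  H_1: rank ker ∂_1 − rank ∂_2 = (18 − 6) − 12 = 0, and ∂_2 has invariant factor 2 > 1, so H_1 = Z/2.
  H_2: rank ker ∂_2 − rank ∂_3 = (12 − 12) − 0 = 0, and there is no ∂_3, so H_2 = 0.

Hence the Betti numbers are b_0 = 1, b_1 = 0, b_2 = 0.

b_0 = 1, b_1 = 0, b_2 = 0.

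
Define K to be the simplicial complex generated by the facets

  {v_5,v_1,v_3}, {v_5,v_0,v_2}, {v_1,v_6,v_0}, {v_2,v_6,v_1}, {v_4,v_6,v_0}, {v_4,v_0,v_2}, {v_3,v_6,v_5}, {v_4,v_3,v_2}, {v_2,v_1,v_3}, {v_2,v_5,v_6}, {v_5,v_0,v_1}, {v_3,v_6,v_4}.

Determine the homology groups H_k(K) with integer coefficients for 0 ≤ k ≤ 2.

H_0 ≅ Z,  H_1 ≅ Z_2,  H_2 = 0.

Order the vertices as v_0 < v_1 < v_2 < v_3 < v_4 < v_5 < v_6. Listing each simplex with vertices in this order, K has dimension 2 with simplices:

  0-simplices (7): [v_0], [v_1], [v_2], [v_3], [v_4], [v_5], [v_6]
  1-simplices (18): (18 of them)
  2-simplices (12): (12 of them)

giving chain groups C_0 ≅ Z^7, C_1 ≅ Z^18, C_2 ≅ Z^12.

∂_1: C_1 → C_0 is given by ∂[p,q] = [q] − [p]. For instance
  ∂[v_0,v_5] = [v_5] − [v_0].
This gives a 7×18 integer matrix of rank 6; reducing to Smith normal form yields diagonal entries (1,1,1,1,1,1).

The boundary map ∂_2: C_2 → C_1 acts by ∂[p,q,r] = [q,r] − [p,r] + [p,q]. For instance
  ∂[v_0,v_2,v_4] = [v_2,v_4] − [v_0,v_4] + [v_0,v_2],
  ∂[v_1,v_2,v_6] = [v_2,v_6] − [v_1,v_6] + [v_1,v_2].
As a 18×12 matrix over Z this has rank 12, with invariant factors (1,1,1,1,1,1,1,1,1,1,1,2).

From H_k ≅ ker(∂_k) / im(∂_{k+1}) we obtain:

  H_0: rank C_0 − rank ∂_1 = 7 − 6 = 1, and the invariant factors of ∂_1 are all 1, so H_0 ≅ Z.
  H_1: rank ker ∂_1 − rank ∂_2 = (18 − 6) − 12 = 0, and ∂_2 has invariant factor 2 > 1, so H_1 ≅ Z_2.
  H_2: rank ker ∂_2 − rank ∂_3 = (12 − 12) − 0 = 0, and there is no ∂_3, so H_2 ≅ 0.

As a check, the Euler characteristic is 7 − 18 + 12 = 1, which agrees with 1 − 0 + 0 = 1.
(K is a triangulation of the real projective plane RP^2.)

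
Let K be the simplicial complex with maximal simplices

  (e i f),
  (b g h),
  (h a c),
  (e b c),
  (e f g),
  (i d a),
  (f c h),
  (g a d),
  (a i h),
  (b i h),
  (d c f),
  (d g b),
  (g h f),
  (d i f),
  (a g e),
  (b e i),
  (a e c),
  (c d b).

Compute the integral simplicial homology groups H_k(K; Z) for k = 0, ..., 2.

H_0 ≅ Z,  H_1 ≅ Z^2,  H_2 ≅ Z.

Fix the vertex order a < b < c < d < e < f < g < h < i and write every simplex with vertices in increasing order. Then dim K = 2 and the simplices of K are:

  0-simplices (9): a, b, c, d, e, f, g, h, i
  1-simplices (27): ac, ad, ae, ag, ah, ai, bc, bd, be, bg, bh, bi, cd, ce, cf, ch, df, dg, di, ef, eg, ei, fg, fh, fi, gh, hi
  2-simplices (18): ace, ach, adg, adi, aeg, ahi, bcd, bce, bdg, bei, bgh, bhi, cdf, cfh, dfi, efg, efi, fgh

so the chain groups are C_0 ≅ Z^9, C_1 ≅ Z^27, C_2 ≅ Z^18.

∂_1: C_1 → C_0 is given by ∂[p,q] = [q] − [p].
As a 9×27 matrix over Z this has rank 8, with invariant factors (1,1,1,1,1,1,1,1).

The boundary map ∂_2: C_2 → C_1 maps a triangle to the signed sum of its edges. For instance
  ∂efg = fg − eg + ef,
  ∂bgh = gh − bh + bg.
The 27×18 boundary matrix has rank 17 and Smith normal form diag(1,1,1,1,1,1,1,1,1,1,1,1,1,1,1,1,1).

Computing H_k = (kernel of ∂_k) / (image of ∂_{k+1}):

  H_0: rank C_0 − rank ∂_1 = 9 − 8 = 1, and the invariant factors of ∂_1 are all 1, so H_0 = Z.
  H_1: rank ker ∂_1 − rank ∂_2 = (27 − 8) − 17 = 2, and the invariant factors of ∂_2 are all 1, so H_1 = Z^2.
  H_2: rank ker ∂_2 − rank ∂_3 = (18 − 17) − 0 = 1, and there is no ∂_3, so H_2 = Z.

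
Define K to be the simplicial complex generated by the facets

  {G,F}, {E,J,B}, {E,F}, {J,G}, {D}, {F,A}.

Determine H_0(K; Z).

H_0 = Z^2.

Fix the vertex order A < B < D < E < F < G < J and write every simplex with vertices in increasing order. Then dim K = 2 and the simplices of K are:

  0-simplices (7): A, B, D, E, F, G, J
  1-simplices (7): AF, BE, BJ, EF, EJ, FG, GJ
  2-simplices (1): BEJ

giving chain groups C_0 ≅ Z^7, C_1 ≅ Z^7, C_2 ≅ Z^1.

The boundary map ∂_1: C_1 → C_0 sends each edge [p,q] (with p < q) to q − p. For instance
  ∂FG = G − F.
This gives a 7×7 integer matrix of rank 5; reducing to Smith normal form yields diagonal entries (1,1,1,1,1).

∂_2: C_2 → C_1 maps a triangle to the signed sum of its edges. For instance
  ∂BEJ = EJ − BJ + BE.
The 7×1 boundary matrix has rank 1 and Smith normal form diag(1).

Computing H_k = (kernel of ∂_k) / (image of ∂_{k+1}):

  H_0: rank C_0 − rank ∂_1 = 7 − 5 = 2, and the invariant factors of ∂_1 are all 1, so H_0 = Z^2.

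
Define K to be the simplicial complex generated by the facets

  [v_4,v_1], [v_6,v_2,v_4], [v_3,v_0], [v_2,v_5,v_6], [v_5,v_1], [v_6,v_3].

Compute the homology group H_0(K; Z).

Fix the vertex order v_0 < v_1 < v_2 < v_3 < v_4 < v_5 < v_6 and write every simplex with vertices in increasing order. Then dim K = 2 and the simplices of K are:

  0-simplices (7): [v_0], [v_1], [v_2], [v_3], [v_4], [v_5], [v_6]
  1-simplices (9): [v_0,v_3], [v_1,v_4], [v_1,v_5], [v_2,v_4], [v_2,v_5], [v_2,v_6], [v_3,v_6], [v_4,v_6], [v_5,v_6]
  2-simplices (2): [v_2,v_4,v_6], [v_2,v_5,v_6]

giving chain groups C_0 ≅ Z^7, C_1 ≅ Z^9, C_2 ≅ Z^2.

The boundary map ∂_1: C_1 → C_0 maps an edge to its endpoints' difference, ∂[p,q] = q − p. For instance
  ∂[v_0,v_3] = [v_3] − [v_0].
The resulting 7×9 matrix has rank 6, and its Smith normal form has invariant factors (1,1,1,1,1,1).

The boundary map ∂_2: C_2 → C_1 sends each 2-simplex [p,q,r] to [q,r] − [p,r] + [p,q]. For instance
  ∂[v_2,v_4,v_6] = [v_4,v_6] − [v_2,v_6] + [v_2,v_4],
  ∂[v_2,v_5,v_6] = [v_5,v_6] − [v_2,v_6] + [v_2,v_5].
This gives a 9×2 integer matrix of rank 2; reducing to Smith normal form yields diagonal entries (1,1).

Computing H_k = (kernel of ∂_k) / (image of ∂_{k+1}):

  H_0: rank C_0 − rank ∂_1 = 7 − 6 = 1, and the invariant factors of ∂_1 are all 1, so H_0 = Z.

H_0 ≅ Z.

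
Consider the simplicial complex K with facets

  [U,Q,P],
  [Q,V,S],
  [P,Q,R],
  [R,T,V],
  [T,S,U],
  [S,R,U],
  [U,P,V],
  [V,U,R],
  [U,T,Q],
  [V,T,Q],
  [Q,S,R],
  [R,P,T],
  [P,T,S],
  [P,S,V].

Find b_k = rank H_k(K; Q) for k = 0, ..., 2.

K has 7 vertices, 21 edges, 14 triangles.
rank ∂_0 = 0, rank ∂_1 = 6 ⇒ b_0 = 7 − 0 − 6 = 1; all invariant factors of ∂_1 are 1 so no torsion. So H_0 = Z.
rank ∂_1 = 6, rank ∂_2 = 13 ⇒ b_1 = 21 − 6 − 13 = 2; all invariant factors of ∂_2 are 1 so no torsion. So H_1 = Z^2.
rank ∂_2 = 13, rank ∂_3 = 0 ⇒ b_2 = 14 − 13 − 0 = 1. So H_2 = Z.

b_0 = 1, b_1 = 2, b_2 = 1.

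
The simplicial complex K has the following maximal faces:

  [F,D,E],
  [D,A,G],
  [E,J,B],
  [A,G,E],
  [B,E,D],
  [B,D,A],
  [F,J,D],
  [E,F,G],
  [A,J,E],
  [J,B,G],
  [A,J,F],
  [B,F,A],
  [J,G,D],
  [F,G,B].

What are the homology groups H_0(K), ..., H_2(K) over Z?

Fix the vertex order A < B < D < E < F < G < J and write every simplex with vertices in increasing order. Then dim K = 2 and the simplices of K are:

  0-simplices (7): A, B, D, E, F, G, J
  1-simplices (21): AB, AD, AE, AF, AG, AJ, BD, BE, BF, BG, BJ, DE, DF, DG, DJ, EF, EG, EJ, FG, FJ, GJ
  2-simplices (14): ABD, ABF, ADG, AEG, AEJ, AFJ, BDE, BEJ, BFG, BGJ, DEF, DFJ, DGJ, EFG

giving chain groups C_0 ≅ Z^7, C_1 ≅ Z^21, C_2 ≅ Z^14.

Boundary ∂_1: C_1 → C_0 maps an edge to its endpoints' difference, ∂[p,q] = q − p.
The resulting 7×21 matrix has rank 6, and its Smith normal form has invariant factors (1,1,1,1,1,1).

∂_2: C_2 → C_1 maps a triangle to the signed sum of its edges. For instance
  ∂BGJ = GJ − BJ + BG,
  ∂ABD = BD − AD + AB.
The 21×14 boundary matrix has rank 13 and Smith normal form diag(1,1,1,1,1,1,1,1,1,1,1,1,1).

Now H_k = ker ∂_k / im ∂_{k+1}, so:

  H_0: rank C_0 − rank ∂_1 = 7 − 6 = 1, and the invariant factors of ∂_1 are all 1, so H_0 = Z.
  H_1: rank ker ∂_1 − rank ∂_2 = (21 − 6) − 13 = 2, and the invariant factors of ∂_2 are all 1, so H_1 = Z^2.
  H_2: rank ker ∂_2 − rank ∂_3 = (14 − 13) − 0 = 1, and there is no ∂_3, so H_2 = Z.

H_0 = Z,  H_1 = Z^2,  H_2 = Z.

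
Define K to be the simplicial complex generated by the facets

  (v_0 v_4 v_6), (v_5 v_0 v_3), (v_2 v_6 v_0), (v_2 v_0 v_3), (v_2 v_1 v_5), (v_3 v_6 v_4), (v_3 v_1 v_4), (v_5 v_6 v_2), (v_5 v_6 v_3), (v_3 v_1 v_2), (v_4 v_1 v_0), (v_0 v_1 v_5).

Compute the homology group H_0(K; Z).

Take the total order v_0 < v_1 < v_2 < v_3 < v_4 < v_5 < v_6 on the vertex set. Then K (dimension 2) consists of the simplices:

  0-simplices (7): [v_0], [v_1], [v_2], [v_3], [v_4], [v_5], [v_6]
  1-simplices (18): (18 of them)
  2-simplices (12): (12 of them)

giving chain groups C_0 ≅ Z^7, C_1 ≅ Z^18, C_2 ≅ Z^12.

Boundary ∂_1: C_1 → C_0 is given by ∂[p,q] = [q] − [p]. For instance
  ∂[v_0,v_2] = [v_2] − [v_0].
As a 7×18 matrix over Z this has rank 6, with invariant factors (1,1,1,1,1,1).

The boundary map ∂_2: C_2 → C_1 acts by ∂[p,q,r] = [q,r] − [p,r] + [p,q]. For instance
  ∂[v_1,v_2,v_3] = [v_2,v_3] − [v_1,v_3] + [v_1,v_2],
  ∂[v_0,v_1,v_4] = [v_1,v_4] − [v_0,v_4] + [v_0,v_1].
The 18×12 boundary matrix has rank 12 and Smith normal form diag(1,1,1,1,1,1,1,1,1,1,1,2).

Now H_k = ker ∂_k / im ∂_{k+1}, so:

  H_0: rank C_0 − rank ∂_1 = 7 − 6 = 1, and the invariant factors of ∂_1 are all 1, so H_0 = Z.

H_0 ≅ Z.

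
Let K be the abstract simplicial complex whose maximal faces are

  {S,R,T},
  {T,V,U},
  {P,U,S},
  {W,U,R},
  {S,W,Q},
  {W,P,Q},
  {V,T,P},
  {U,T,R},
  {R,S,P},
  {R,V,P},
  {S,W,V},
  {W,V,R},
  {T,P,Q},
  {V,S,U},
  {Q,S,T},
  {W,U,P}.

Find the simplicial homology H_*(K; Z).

Order the vertices as P < Q < R < S < T < U < V < W. Listing each simplex with vertices in this order, K has dimension 2 with simplices:

  0-simplices (8): P, Q, R, S, T, U, V, W
  1-simplices (24): PQ, PR, PS, PT, PU, PV, PW, QS, QT, QW, RS, RT, RU, RV, RW, ST, SU, SV, SW, TU, TV, UV, UW, VW
  2-simplices (16): PQT, PQW, PRS, PRV, PSU, PTV, PUW, QST, QSW, RST, RTU, RUW, RVW, SUV, SVW, TUV

Hence C_0 ≅ Z^8, C_1 ≅ Z^24, C_2 ≅ Z^16.

The boundary map ∂_1: C_1 → C_0 is given by ∂[p,q] = [q] − [p].
This gives a 8×24 integer matrix of rank 7; reducing to Smith normal form yields diagonal entries (1,1,1,1,1,1,1).

The boundary map ∂_2: C_2 → C_1 sends each 2-simplex [p,q,r] to [q,r] − [p,r] + [p,q]. For instance
  ∂PQT = QT − PT + PQ,
  ∂RVW = VW − RW + RV.
As a 24×16 matrix over Z this has rank 15, with invariant factors (1,1,1,1,1,1,1,1,1,1,1,1,1,1,1).

Computing H_k = (kernel of ∂_k) / (image of ∂_{k+1}):

  H_0: rank C_0 − rank ∂_1 = 8 − 7 = 1, and the invariant factors of ∂_1 are all 1, so H_0 ≅ Z.
  H_1: rank ker ∂_1 − rank ∂_2 = (24 − 7) − 15 = 2, and the invariant factors of ∂_2 are all 1, so H_1 ≅ Z^2.
  H_2: rank ker ∂_2 − rank ∂_3 = (16 − 15) − 0 = 1, and there is no ∂_3, so H_2 ≅ Z.

As a check, the Euler characteristic is 8 − 24 + 16 = 0, which agrees with 1 − 2 + 1 = 0.
(K is a triangulation of the torus T^2.)

H_0 = Z,  H_1 = Z^2,  H_2 = Z.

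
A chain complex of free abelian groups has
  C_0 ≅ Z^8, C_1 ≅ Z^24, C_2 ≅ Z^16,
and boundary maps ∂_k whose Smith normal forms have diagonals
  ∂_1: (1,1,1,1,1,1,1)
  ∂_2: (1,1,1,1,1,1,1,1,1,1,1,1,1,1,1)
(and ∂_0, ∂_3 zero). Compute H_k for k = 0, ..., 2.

H_0: b_0 = 8 − 0 − 7 = 1; torsion from ∂_1 factors > 1: none. So H_0 = Z.
H_1: b_1 = 24 − 7 − 15 = 2; torsion from ∂_2 factors > 1: none. So H_1 = Z^2.
H_2: b_2 = 16 − 15 − 0 = 1; torsion from ∂_3 factors > 1: none. So H_2 = Z.

H_0 = Z,  H_1 = Z^2,  H_2 = Z.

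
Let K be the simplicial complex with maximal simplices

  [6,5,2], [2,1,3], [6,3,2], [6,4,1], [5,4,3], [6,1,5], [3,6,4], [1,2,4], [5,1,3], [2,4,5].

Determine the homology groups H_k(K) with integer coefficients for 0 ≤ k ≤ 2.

H_0 ≅ Z,  H_1 ≅ Z/2,  H_2 = 0.

Take the total order 1 < 2 < 3 < 4 < 5 < 6 on the vertex set. Then K (dimension 2) consists of the simplices:

  0-simplices (6): [1], [2], [3], [4], [5], [6]
  1-simplices (15): [1,2], [1,3], [1,4], [1,5], [1,6], [2,3], [2,4], [2,5], [2,6], [3,4], [3,5], [3,6], [4,5], [4,6], [5,6]
  2-simplices (10): [1,2,3], [1,2,4], [1,3,5], [1,4,6], [1,5,6], [2,3,6], [2,4,5], [2,5,6], [3,4,5], [3,4,6]

Hence C_0 ≅ Z^6, C_1 ≅ Z^15, C_2 ≅ Z^10.

∂_1: C_1 → C_0 sends each edge [p,q] (with p < q) to q − p.
As a 6×15 matrix over Z this has rank 5, with invariant factors (1,1,1,1,1).

∂_2: C_2 → C_1 acts by ∂[p,q,r] = [q,r] − [p,r] + [p,q]. For instance
  ∂[3,4,6] = [4,6] − [3,6] + [3,4],
  ∂[1,2,3] = [2,3] − [1,3] + [1,2].
As a 15×10 matrix over Z this has rank 10, with invariant factors (1,1,1,1,1,1,1,1,1,2).

Reading off H_k = ker ∂_k / im ∂_{k+1}:

  H_0: rank C_0 − rank ∂_1 = 6 − 5 = 1, and the invariant factors of ∂_1 are all 1, so H_0 = Z.
  H_1: rank ker ∂_1 − rank ∂_2 = (15 − 5) − 10 = 0, and ∂_2 has invariant factor 2 > 1, so H_1 = Z/2.
  H_2: rank ker ∂_2 − rank ∂_3 = (10 − 10) − 0 = 0, and there is no ∂_3, so H_2 = 0.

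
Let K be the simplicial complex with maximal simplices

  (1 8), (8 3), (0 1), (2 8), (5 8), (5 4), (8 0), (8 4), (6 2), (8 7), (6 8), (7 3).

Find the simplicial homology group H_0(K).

Order the vertices as 0 < 1 < 2 < 3 < 4 < 5 < 6 < 7 < 8. Listing each simplex with vertices in this order, K has dimension 1 with simplices:

  0-simplices (9): [0], [1], [2], [3], [4], [5], [6], [7], [8]
  1-simplices (12): [0,1], [0,8], [1,8], [2,6], [2,8], [3,7], [3,8], [4,5], [4,8], [5,8], [6,8], [7,8]

so the chain groups are C_0 ≅ Z^9, C_1 ≅ Z^12.

The boundary map ∂_1: C_1 → C_0 maps an edge to its endpoints' difference, ∂[p,q] = q − p. For instance
  ∂[3,8] = [8] − [3].
This gives a 9×12 integer matrix of rank 8; reducing to Smith normal form yields diagonal entries (1,1,1,1,1,1,1,1).

Now H_k = ker ∂_k / im ∂_{k+1}, so:

  H_0: rank C_0 − rank ∂_1 = 9 − 8 = 1, and the invariant factors of ∂_1 are all 1, so H_0 = Z.

H_0 = Z.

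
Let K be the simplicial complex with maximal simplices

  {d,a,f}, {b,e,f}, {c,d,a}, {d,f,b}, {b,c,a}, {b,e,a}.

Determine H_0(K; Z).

H_0 = Z.

K has 6 vertices, 12 edges, 6 triangles.
rank ∂_0 = 0, rank ∂_1 = 5 ⇒ b_0 = 6 − 0 − 5 = 1; all invariant factors of ∂_1 are 1 so no torsion. So H_0 ≅ Z.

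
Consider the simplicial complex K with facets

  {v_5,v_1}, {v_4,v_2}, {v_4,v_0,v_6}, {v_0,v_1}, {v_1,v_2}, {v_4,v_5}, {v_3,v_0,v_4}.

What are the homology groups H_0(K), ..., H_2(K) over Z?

Fix the vertex order v_0 < v_1 < v_2 < v_3 < v_4 < v_5 < v_6 and write every simplex with vertices in increasing order. Then dim K = 2 and the simplices of K are:

  0-simplices (7): [v_0], [v_1], [v_2], [v_3], [v_4], [v_5], [v_6]
  1-simplices (10): [v_0,v_1], [v_0,v_3], [v_0,v_4], [v_0,v_6], [v_1,v_2], [v_1,v_5], [v_2,v_4], [v_3,v_4], [v_4,v_5], [v_4,v_6]
  2-simplices (2): [v_0,v_3,v_4], [v_0,v_4,v_6]

Hence C_0 ≅ Z^7, C_1 ≅ Z^10, C_2 ≅ Z^2.

∂_1: C_1 → C_0 maps an edge to its endpoints' difference, ∂[p,q] = q − p. For instance
  ∂[v_0,v_3] = [v_3] − [v_0].
As a 7×10 matrix over Z this has rank 6, with invariant factors (1,1,1,1,1,1).

∂_2: C_2 → C_1 sends each 2-simplex [p,q,r] to [q,r] − [p,r] + [p,q]. For instance
  ∂[v_0,v_3,v_4] = [v_3,v_4] − [v_0,v_4] + [v_0,v_3],
  ∂[v_0,v_4,v_6] = [v_4,v_6] − [v_0,v_6] + [v_0,v_4].
This gives a 10×2 integer matrix of rank 2; reducing to Smith normal form yields diagonal entries (1,1).

Reading off H_k = ker ∂_k / im ∂_{k+1}:

  H_0: rank C_0 − rank ∂_1 = 7 − 6 = 1, and the invariant factors of ∂_1 are all 1, so H_0 ≅ Z.
  H_1: rank ker ∂_1 − rank ∂_2 = (10 − 6) − 2 = 2, and the invariant factors of ∂_2 are all 1, so H_1 ≅ Z^2.
  H_2: rank ker ∂_2 − rank ∂_3 = (2 − 2) − 0 = 0, and there is no ∂_3, so H_2 ≅ 0.

H_0 ≅ Z,  H_1 ≅ Z^2,  H_2 = 0.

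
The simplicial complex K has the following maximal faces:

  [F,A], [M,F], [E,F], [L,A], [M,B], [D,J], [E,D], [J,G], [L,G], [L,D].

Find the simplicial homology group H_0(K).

H_0 = Z.

We work with the vertex ordering A < B < D < E < F < G < J < L < M. The simplices of K, each written with vertices in increasing order, are:

  0-simplices (9): A, B, D, E, F, G, J, L, M
  1-simplices (10): AF, AL, BM, DE, DJ, DL, EF, FM, GJ, GL

giving chain groups C_0 ≅ Z^9, C_1 ≅ Z^10.

Boundary ∂_1: C_1 → C_0 is given by ∂[p,q] = [q] − [p]. For instance
  ∂AF = F − A.
The resulting 9×10 matrix has rank 8, and its Smith normal form has invariant factors (1,1,1,1,1,1,1,1).

From H_k ≅ ker(∂_k) / im(∂_{k+1}) we obtain:

  H_0: rank C_0 − rank ∂_1 = 9 − 8 = 1, and the invariant factors of ∂_1 are all 1, so H_0 ≅ Z.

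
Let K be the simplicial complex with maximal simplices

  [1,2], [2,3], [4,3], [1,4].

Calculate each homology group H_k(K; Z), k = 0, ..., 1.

H_0 ≅ Z,  H_1 ≅ Z.

Order the vertices as 1 < 2 < 3 < 4. Listing each simplex with vertices in this order, K has dimension 1 with simplices:

  0-simplices (4): [1], [2], [3], [4]
  1-simplices (4): [1,2], [1,4], [2,3], [3,4]

giving chain groups C_0 ≅ Z^4, C_1 ≅ Z^4.

∂_1: C_1 → C_0 sends each edge [p,q] (with p < q) to q − p. For instance
  ∂[2,3] = [3] − [2].
This gives a 4×4 integer matrix of rank 3; reducing to Smith normal form yields diagonal entries (1,1,1).

Reading off H_k = ker ∂_k / im ∂_{k+1}:

  H_0: rank C_0 − rank ∂_1 = 4 − 3 = 1, and the invariant factors of ∂_1 are all 1, so H_0 = Z.
  H_1: rank ker ∂_1 − rank ∂_2 = (4 − 3) − 0 = 1, and there is no ∂_2, so H_1 = Z.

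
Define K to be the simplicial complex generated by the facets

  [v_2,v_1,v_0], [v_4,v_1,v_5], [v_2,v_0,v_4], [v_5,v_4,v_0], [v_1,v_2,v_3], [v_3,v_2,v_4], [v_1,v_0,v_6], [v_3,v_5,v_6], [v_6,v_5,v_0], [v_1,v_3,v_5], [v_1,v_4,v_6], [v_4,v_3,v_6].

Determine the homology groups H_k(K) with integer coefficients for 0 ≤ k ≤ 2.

H_0 ≅ Z,  H_1 ≅ Z/2Z,  H_2 = 0.

Fix the vertex order v_0 < v_1 < v_2 < v_3 < v_4 < v_5 < v_6 and write every simplex with vertices in increasing order. Then dim K = 2 and the simplices of K are:

  0-simplices (7): [v_0], [v_1], [v_2], [v_3], [v_4], [v_5], [v_6]
  1-simplices (18): (18 of them)
  2-simplices (12): (12 of them)

Hence C_0 ≅ Z^7, C_1 ≅ Z^18, C_2 ≅ Z^12.

The boundary map ∂_1: C_1 → C_0 is given by ∂[p,q] = [q] − [p].
The 7×18 boundary matrix has rank 6 and Smith normal form diag(1,1,1,1,1,1).

The boundary map ∂_2: C_2 → C_1 maps a triangle to the signed sum of its edges. For instance
  ∂[v_0,v_2,v_4] = [v_2,v_4] − [v_0,v_4] + [v_0,v_2],
  ∂[v_3,v_4,v_6] = [v_4,v_6] − [v_3,v_6] + [v_3,v_4].
The 18×12 boundary matrix has rank 12 and Smith normal form diag(1,1,1,1,1,1,1,1,1,1,1,2).

Computing H_k = (kernel of ∂_k) / (image of ∂_{k+1}):

  H_0: rank C_0 − rank ∂_1 = 7 − 6 = 1, and the invariant factors of ∂_1 are all 1, so H_0 = Z.
  H_1: rank ker ∂_1 − rank ∂_2 = (18 − 6) − 12 = 0, and ∂_2 has invariant factor 2 > 1, so H_1 = Z/2Z.
  H_2: rank ker ∂_2 − rank ∂_3 = (12 − 12) − 0 = 0, and there is no ∂_3, so H_2 = 0.

(K is a triangulation of the real projective plane RP^2.)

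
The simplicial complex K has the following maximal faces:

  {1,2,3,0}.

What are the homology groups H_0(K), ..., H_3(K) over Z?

Take the total order 0 < 1 < 2 < 3 on the vertex set. Then K (dimension 3) consists of the simplices:

  0-simplices (4): [0], [1], [2], [3]
  1-simplices (6): [0,1], [0,2], [0,3], [1,2], [1,3], [2,3]
  2-simplices (4): [0,1,2], [0,1,3], [0,2,3], [1,2,3]
  3-simplices (1): [0,1,2,3]

so the chain groups are C_0 ≅ Z^4, C_1 ≅ Z^6, C_2 ≅ Z^4, C_3 ≅ Z^1.

∂_1: C_1 → C_0 maps an edge to its endpoints' difference, ∂[p,q] = q − p. For instance
  ∂[2,3] = [3] − [2].
The 4×6 boundary matrix has rank 3 and Smith normal form diag(1,1,1).

Boundary ∂_2: C_2 → C_1 sends each 2-simplex [p,q,r] to [q,r] − [p,r] + [p,q]. For instance
  ∂[0,1,3] = [1,3] − [0,3] + [0,1],
  ∂[0,2,3] = [2,3] − [0,3] + [0,2].
The 6×4 boundary matrix has rank 3 and Smith normal form diag(1,1,1).

∂_3: C_3 → C_2 sends each 3-simplex σ to the alternating sum Σ_i (−1)^i (σ with its i-th vertex removed). For instance
  ∂[0,1,2,3] = [1,2,3] − [0,2,3] + [0,1,3] − [0,1,2].
This gives a 4×1 integer matrix of rank 1; reducing to Smith normal form yields diagonal entries (1).

Computing H_k = (kernel of ∂_k) / (image of ∂_{k+1}):

  H_0: rank C_0 − rank ∂_1 = 4 − 3 = 1, and the invariant factors of ∂_1 are all 1, so H_0 = Z.
  H_1: rank ker ∂_1 − rank ∂_2 = (6 − 3) − 3 = 0, and the invariant factors of ∂_2 are all 1, so H_1 = 0.
  H_2: rank ker ∂_2 − rank ∂_3 = (4 − 3) − 1 = 0, and the invariant factors of ∂_3 are all 1, so H_2 = 0.
  H_3: rank ker ∂_3 − rank ∂_4 = (1 − 1) − 0 = 0, and there is no ∂_4, so H_3 = 0.

As a check, the Euler characteristic is 4 − 6 + 4 − 1 = 1, which agrees with 1 − 0 + 0 − 0 = 1.
(K is a triangulation of the 3-simplex.)

H_0 ≅ Z,  H_1 = 0,  H_2 = 0,  H_3 = 0.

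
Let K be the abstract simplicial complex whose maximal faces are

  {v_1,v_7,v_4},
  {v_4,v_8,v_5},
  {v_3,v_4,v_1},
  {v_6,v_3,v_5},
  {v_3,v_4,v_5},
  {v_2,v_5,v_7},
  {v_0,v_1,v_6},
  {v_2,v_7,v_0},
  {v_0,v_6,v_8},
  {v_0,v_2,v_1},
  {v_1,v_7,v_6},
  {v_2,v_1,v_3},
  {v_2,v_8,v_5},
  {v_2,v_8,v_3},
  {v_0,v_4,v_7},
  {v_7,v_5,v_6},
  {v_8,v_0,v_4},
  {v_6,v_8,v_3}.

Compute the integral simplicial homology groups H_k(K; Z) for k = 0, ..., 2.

Fix the vertex order v_0 < v_1 < v_2 < v_3 < v_4 < v_5 < v_6 < v_7 < v_8 and write every simplex with vertices in increasing order. Then dim K = 2 and the simplices of K are:

  0-simplices (9): [v_0], [v_1], [v_2], [v_3], [v_4], [v_5], [v_6], [v_7], [v_8]
  1-simplices (27): (27 of them)
  2-simplices (18): (18 of them)

Hence C_0 ≅ Z^9, C_1 ≅ Z^27, C_2 ≅ Z^18.

∂_1: C_1 → C_0 sends each edge [p,q] (with p < q) to q − p. For instance
  ∂[v_1,v_7] = [v_7] − [v_1].
This gives a 9×27 integer matrix of rank 8; reducing to Smith normal form yields diagonal entries (1,1,1,1,1,1,1,1).

Boundary ∂_2: C_2 → C_1 sends each 2-simplex [p,q,r] to [q,r] − [p,r] + [p,q]. For instance
  ∂[v_2,v_5,v_8] = [v_5,v_8] − [v_2,v_8] + [v_2,v_5],
  ∂[v_1,v_2,v_3] = [v_2,v_3] − [v_1,v_3] + [v_1,v_2].
The resulting 27×18 matrix has rank 18, and its Smith normal form has invariant factors (1,1,1,1,1,1,1,1,1,1,1,1,1,1,1,1,1,2).

Reading off H_k = ker ∂_k / im ∂_{k+1}:

  H_0: rank C_0 − rank ∂_1 = 9 − 8 = 1, and the invariant factors of ∂_1 are all 1, so H_0 = Z.
  H_1: rank ker ∂_1 − rank ∂_2 = (27 − 8) − 18 = 1, and ∂_2 has invariant factor 2 > 1, so H_1 = Z × Z/2.
  H_2: rank ker ∂_2 − rank ∂_3 = (18 − 18) − 0 = 0, and there is no ∂_3, so H_2 = 0.

(K is a triangulation of the Klein bottle.)

H_0 = Z,  H_1 = Z × Z/2,  H_2 = 0.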